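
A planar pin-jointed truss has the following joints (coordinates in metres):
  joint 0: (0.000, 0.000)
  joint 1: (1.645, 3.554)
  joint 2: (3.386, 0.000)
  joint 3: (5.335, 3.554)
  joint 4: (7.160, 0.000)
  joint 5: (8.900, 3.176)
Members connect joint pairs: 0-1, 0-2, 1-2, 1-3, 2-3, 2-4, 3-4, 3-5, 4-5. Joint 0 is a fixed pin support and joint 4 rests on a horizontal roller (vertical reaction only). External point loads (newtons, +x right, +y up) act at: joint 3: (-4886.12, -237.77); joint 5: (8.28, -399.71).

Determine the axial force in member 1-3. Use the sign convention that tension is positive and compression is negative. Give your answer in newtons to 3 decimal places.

N=6 nodes, M=9 members, R=3 reactions → 2N=12, M+R=12
member 0 (0-1): L=3.9162, (cx,cy)=(0.4200,0.9075)
member 1 (0-2): L=3.3860, (cx,cy)=(1.0000,0.0000)
member 2 (1-2): L=3.9575, (cx,cy)=(0.4399,-0.8980)
member 3 (1-3): L=3.6900, (cx,cy)=(1.0000,0.0000)
member 4 (2-3): L=4.0533, (cx,cy)=(0.4808,0.8768)
member 5 (2-4): L=3.7740, (cx,cy)=(1.0000,0.0000)
member 6 (3-4): L=3.9952, (cx,cy)=(0.4568,-0.8896)
member 7 (3-5): L=3.5850, (cx,cy)=(0.9944,-0.1054)
member 8 (4-5): L=3.6214, (cx,cy)=(0.4805,0.8770)
solve A·x = −loads:
  F[0-1] = -2628.2150 N (compression)
  F[0-2] = -3773.8696 N (compression)
  F[1-2] = +2655.9205 N (tension)
  F[1-3] = -2272.3669 N (compression)
  F[2-3] = -2720.2192 N (compression)
  F[2-4] = -1297.4863 N (compression)
  F[3-4] = +2388.3104 N (tension)
  F[3-5] = +215.9917 N (tension)
  F[4-5] = -429.7977 N (compression)
  Rx@0 = +4877.8400 N
  Ry@0 = +2385.1129 N
  Ry@4 = -1747.6329 N

-2272.367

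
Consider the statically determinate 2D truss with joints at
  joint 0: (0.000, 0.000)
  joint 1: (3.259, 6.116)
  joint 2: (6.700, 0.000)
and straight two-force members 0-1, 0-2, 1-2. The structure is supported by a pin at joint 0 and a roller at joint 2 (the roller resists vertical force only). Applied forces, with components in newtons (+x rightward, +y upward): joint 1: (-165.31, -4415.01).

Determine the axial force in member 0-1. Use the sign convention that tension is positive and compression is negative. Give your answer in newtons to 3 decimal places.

N=3 nodes, M=3 members, R=3 reactions → 2N=6, M+R=6
member 0 (0-1): L=6.9301, (cx,cy)=(0.4703,0.8825)
member 1 (0-2): L=6.7000, (cx,cy)=(1.0000,0.0000)
member 2 (1-2): L=7.0175, (cx,cy)=(0.4903,-0.8715)
solve A·x = −loads:
  F[0-1] = -2740.2872 N (compression)
  F[0-2] = +1123.3543 N (tension)
  F[1-2] = -2290.9588 N (compression)
  Rx@0 = +165.3100 N
  Ry@0 = +2418.3710 N
  Ry@2 = +1996.6390 N

-2740.287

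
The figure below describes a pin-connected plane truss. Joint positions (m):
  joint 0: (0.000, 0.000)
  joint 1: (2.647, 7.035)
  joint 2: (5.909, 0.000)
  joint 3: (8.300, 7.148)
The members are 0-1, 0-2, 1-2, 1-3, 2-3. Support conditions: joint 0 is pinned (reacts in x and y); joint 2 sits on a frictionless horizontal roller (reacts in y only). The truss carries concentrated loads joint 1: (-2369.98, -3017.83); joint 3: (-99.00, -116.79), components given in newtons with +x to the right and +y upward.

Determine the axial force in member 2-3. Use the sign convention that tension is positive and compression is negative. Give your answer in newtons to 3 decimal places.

N=4 nodes, M=5 members, R=3 reactions → 2N=8, M+R=8
member 0 (0-1): L=7.5165, (cx,cy)=(0.3522,0.9359)
member 1 (0-2): L=5.9090, (cx,cy)=(1.0000,0.0000)
member 2 (1-2): L=7.7545, (cx,cy)=(0.4207,-0.9072)
member 3 (1-3): L=5.6541, (cx,cy)=(0.9998,0.0200)
member 4 (2-3): L=7.5373, (cx,cy)=(0.3172,0.9484)
solve A·x = −loads:
  F[0-1] = -4872.1661 N (compression)
  F[0-2] = -753.2058 N (compression)
  F[1-2] = +1698.6223 N (tension)
  F[1-3] = -60.3493 N (compression)
  F[2-3] = -121.8788 N (compression)
  Rx@0 = +2468.9800 N
  Ry@0 = +4560.0572 N
  Ry@2 = -1425.4372 N

-121.879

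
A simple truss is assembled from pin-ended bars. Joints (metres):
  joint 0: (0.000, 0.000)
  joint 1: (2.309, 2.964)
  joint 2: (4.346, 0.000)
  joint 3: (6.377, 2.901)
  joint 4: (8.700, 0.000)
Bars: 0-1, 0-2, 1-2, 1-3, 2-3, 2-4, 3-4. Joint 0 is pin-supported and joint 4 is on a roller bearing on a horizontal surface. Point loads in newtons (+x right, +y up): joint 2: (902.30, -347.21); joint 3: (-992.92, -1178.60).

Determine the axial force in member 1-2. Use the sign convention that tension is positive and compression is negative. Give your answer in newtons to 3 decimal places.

1017.258

N=5 nodes, M=7 members, R=3 reactions → 2N=10, M+R=10
member 0 (0-1): L=3.7572, (cx,cy)=(0.6145,0.7889)
member 1 (0-2): L=4.3460, (cx,cy)=(1.0000,0.0000)
member 2 (1-2): L=3.5965, (cx,cy)=(0.5664,-0.8241)
member 3 (1-3): L=4.0685, (cx,cy)=(0.9999,-0.0155)
member 4 (2-3): L=3.5413, (cx,cy)=(0.5735,0.8192)
member 5 (2-4): L=4.3540, (cx,cy)=(1.0000,0.0000)
member 6 (3-4): L=3.7165, (cx,cy)=(0.6251,-0.7806)
solve A·x = −loads:
  F[0-1] = -1038.8815 N (compression)
  F[0-2] = +547.8231 N (tension)
  F[1-2] = +1017.2578 N (tension)
  F[1-3] = -1214.7505 N (compression)
  F[2-3] = -599.5567 N (compression)
  F[2-4] = +565.5421 N (tension)
  F[3-4] = -904.7864 N (compression)
  Rx@0 = +90.6200 N
  Ry@0 = +819.5518 N
  Ry@4 = +706.2582 N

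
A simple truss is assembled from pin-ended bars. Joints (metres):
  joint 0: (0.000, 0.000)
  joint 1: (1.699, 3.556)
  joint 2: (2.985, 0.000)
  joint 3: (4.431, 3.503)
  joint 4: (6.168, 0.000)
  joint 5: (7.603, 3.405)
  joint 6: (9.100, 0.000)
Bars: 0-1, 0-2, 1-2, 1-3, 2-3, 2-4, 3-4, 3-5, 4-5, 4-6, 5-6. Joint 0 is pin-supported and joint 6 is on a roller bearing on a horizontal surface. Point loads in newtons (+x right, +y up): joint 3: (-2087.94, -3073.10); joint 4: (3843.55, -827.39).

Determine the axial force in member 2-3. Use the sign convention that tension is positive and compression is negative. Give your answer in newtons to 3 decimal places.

N=7 nodes, M=11 members, R=3 reactions → 2N=14, M+R=14
member 0 (0-1): L=3.9410, (cx,cy)=(0.4311,0.9023)
member 1 (0-2): L=2.9850, (cx,cy)=(1.0000,0.0000)
member 2 (1-2): L=3.7814, (cx,cy)=(0.3401,-0.9404)
member 3 (1-3): L=2.7325, (cx,cy)=(0.9998,-0.0194)
member 4 (2-3): L=3.7897, (cx,cy)=(0.3816,0.9243)
member 5 (2-4): L=3.1830, (cx,cy)=(1.0000,0.0000)
member 6 (3-4): L=3.9100, (cx,cy)=(0.4442,-0.8959)
member 7 (3-5): L=3.1735, (cx,cy)=(0.9995,-0.0309)
member 8 (4-5): L=3.6950, (cx,cy)=(0.3884,0.9215)
member 9 (4-6): L=2.9320, (cx,cy)=(1.0000,0.0000)
member 10 (5-6): L=3.7195, (cx,cy)=(0.4025,-0.9154)
solve A·x = −loads:
  F[0-1] = -2933.6777 N (compression)
  F[0-2] = +3020.3340 N (tension)
  F[1-2] = +2861.0055 N (tension)
  F[1-3] = -2238.1339 N (compression)
  F[2-3] = -2910.6825 N (compression)
  F[2-4] = +5103.9207 N (tension)
  F[3-4] = -438.7972 N (compression)
  F[3-5] = -1065.9458 N (compression)
  F[4-5] = +1324.4713 N (tension)
  F[4-6] = +551.0665 N (tension)
  F[5-6] = -1369.2172 N (compression)
  Rx@0 = -1755.6100 N
  Ry@0 = +2647.0621 N
  Ry@6 = +1253.4279 N

-2910.683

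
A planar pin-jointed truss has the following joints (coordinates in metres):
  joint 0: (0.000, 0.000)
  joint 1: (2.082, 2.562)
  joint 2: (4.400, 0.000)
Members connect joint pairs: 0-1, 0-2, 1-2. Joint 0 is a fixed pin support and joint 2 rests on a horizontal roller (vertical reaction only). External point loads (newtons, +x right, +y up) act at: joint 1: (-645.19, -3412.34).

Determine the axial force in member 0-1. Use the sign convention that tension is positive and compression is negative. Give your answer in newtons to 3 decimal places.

-2800.510

N=3 nodes, M=3 members, R=3 reactions → 2N=6, M+R=6
member 0 (0-1): L=3.3013, (cx,cy)=(0.6307,0.7761)
member 1 (0-2): L=4.4000, (cx,cy)=(1.0000,0.0000)
member 2 (1-2): L=3.4550, (cx,cy)=(0.6709,-0.7415)
solve A·x = −loads:
  F[0-1] = -2800.5100 N (compression)
  F[0-2] = +1120.9825 N (tension)
  F[1-2] = -1670.8306 N (compression)
  Rx@0 = +645.1900 N
  Ry@0 = +2173.3593 N
  Ry@2 = +1238.9807 N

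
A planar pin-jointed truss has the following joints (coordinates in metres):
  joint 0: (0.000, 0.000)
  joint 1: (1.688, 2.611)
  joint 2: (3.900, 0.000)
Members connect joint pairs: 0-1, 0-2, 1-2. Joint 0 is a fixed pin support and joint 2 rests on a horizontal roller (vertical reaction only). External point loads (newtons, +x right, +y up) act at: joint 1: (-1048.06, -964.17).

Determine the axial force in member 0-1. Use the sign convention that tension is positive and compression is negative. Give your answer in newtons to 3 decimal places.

N=3 nodes, M=3 members, R=3 reactions → 2N=6, M+R=6
member 0 (0-1): L=3.1091, (cx,cy)=(0.5429,0.8398)
member 1 (0-2): L=3.9000, (cx,cy)=(1.0000,0.0000)
member 2 (1-2): L=3.4220, (cx,cy)=(0.6464,-0.7630)
solve A·x = −loads:
  F[0-1] = -1486.7126 N (compression)
  F[0-2] = -240.8972 N (compression)
  F[1-2] = +372.6748 N (tension)
  Rx@0 = +1048.0600 N
  Ry@0 = +1248.5202 N
  Ry@2 = -284.3502 N

-1486.713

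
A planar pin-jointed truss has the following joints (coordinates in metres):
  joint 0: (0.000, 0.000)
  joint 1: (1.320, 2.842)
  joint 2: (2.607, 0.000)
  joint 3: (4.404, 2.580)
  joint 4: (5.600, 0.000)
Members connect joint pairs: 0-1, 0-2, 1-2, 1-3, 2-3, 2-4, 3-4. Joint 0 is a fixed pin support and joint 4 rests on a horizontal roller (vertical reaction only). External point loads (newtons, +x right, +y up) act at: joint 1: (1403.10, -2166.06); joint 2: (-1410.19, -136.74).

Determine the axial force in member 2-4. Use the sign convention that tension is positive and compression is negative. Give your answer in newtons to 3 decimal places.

596.286

N=5 nodes, M=7 members, R=3 reactions → 2N=10, M+R=10
member 0 (0-1): L=3.1336, (cx,cy)=(0.4212,0.9069)
member 1 (0-2): L=2.6070, (cx,cy)=(1.0000,0.0000)
member 2 (1-2): L=3.1198, (cx,cy)=(0.4125,-0.9109)
member 3 (1-3): L=3.0951, (cx,cy)=(0.9964,-0.0846)
member 4 (2-3): L=3.1441, (cx,cy)=(0.5715,0.8206)
member 5 (2-4): L=2.9930, (cx,cy)=(1.0000,0.0000)
member 6 (3-4): L=2.8437, (cx,cy)=(0.4206,-0.9073)
solve A·x = −loads:
  F[0-1] = -1120.7898 N (compression)
  F[0-2] = +465.0344 N (tension)
  F[1-2] = -1130.5526 N (compression)
  F[1-3] = -1413.9207 N (compression)
  F[2-3] = +1421.7040 N (tension)
  F[2-4] = +596.2857 N (tension)
  F[3-4] = -1417.7902 N (compression)
  Rx@0 = +7.0900 N
  Ry@0 = +1016.4981 N
  Ry@4 = +1286.3019 N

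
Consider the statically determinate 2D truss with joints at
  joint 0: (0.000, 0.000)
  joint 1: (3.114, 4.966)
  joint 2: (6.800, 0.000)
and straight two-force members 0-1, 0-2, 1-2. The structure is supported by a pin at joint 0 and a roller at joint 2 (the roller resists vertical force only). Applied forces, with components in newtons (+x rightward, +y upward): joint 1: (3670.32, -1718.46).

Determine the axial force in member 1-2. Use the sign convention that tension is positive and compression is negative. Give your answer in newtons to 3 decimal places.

N=3 nodes, M=3 members, R=3 reactions → 2N=6, M+R=6
member 0 (0-1): L=5.8616, (cx,cy)=(0.5313,0.8472)
member 1 (0-2): L=6.8000, (cx,cy)=(1.0000,0.0000)
member 2 (1-2): L=6.1845, (cx,cy)=(0.5960,-0.8030)
solve A·x = −loads:
  F[0-1] = +2064.3096 N (tension)
  F[0-2] = +2573.6435 N (tension)
  F[1-2] = -4318.1330 N (compression)
  Rx@0 = -3670.3200 N
  Ry@0 = -1748.9067 N
  Ry@2 = +3467.3667 N

-4318.133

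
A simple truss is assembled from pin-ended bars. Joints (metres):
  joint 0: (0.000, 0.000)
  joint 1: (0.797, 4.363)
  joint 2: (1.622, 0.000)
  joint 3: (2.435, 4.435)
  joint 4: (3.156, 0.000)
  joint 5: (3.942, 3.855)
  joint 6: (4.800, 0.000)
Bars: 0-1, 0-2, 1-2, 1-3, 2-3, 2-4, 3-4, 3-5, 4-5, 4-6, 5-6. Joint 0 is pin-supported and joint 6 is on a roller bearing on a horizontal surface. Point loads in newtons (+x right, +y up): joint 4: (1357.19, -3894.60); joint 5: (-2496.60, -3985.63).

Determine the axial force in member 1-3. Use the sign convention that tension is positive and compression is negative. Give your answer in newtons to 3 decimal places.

N=7 nodes, M=11 members, R=3 reactions → 2N=14, M+R=14
member 0 (0-1): L=4.4352, (cx,cy)=(0.1797,0.9837)
member 1 (0-2): L=1.6220, (cx,cy)=(1.0000,0.0000)
member 2 (1-2): L=4.4403, (cx,cy)=(0.1858,-0.9826)
member 3 (1-3): L=1.6396, (cx,cy)=(0.9990,0.0439)
member 4 (2-3): L=4.5089, (cx,cy)=(0.1803,0.9836)
member 5 (2-4): L=1.5340, (cx,cy)=(1.0000,0.0000)
member 6 (3-4): L=4.4932, (cx,cy)=(0.1605,-0.9870)
member 7 (3-5): L=1.6148, (cx,cy)=(0.9333,-0.3592)
member 8 (4-5): L=3.9343, (cx,cy)=(0.1998,0.9798)
member 9 (4-6): L=1.6440, (cx,cy)=(1.0000,0.0000)
member 10 (5-6): L=3.9493, (cx,cy)=(0.2173,-0.9761)
solve A·x = −loads:
  F[0-1] = -4118.4553 N (compression)
  F[0-2] = -399.3282 N (compression)
  F[1-2] = +4056.3841 N (tension)
  F[1-3] = -1495.1907 N (compression)
  F[2-3] = -4052.1702 N (compression)
  F[2-4] = +1084.9851 N (tension)
  F[3-4] = +5303.7970 N (tension)
  F[3-5] = -3295.3771 N (compression)
  F[4-5] = -1368.0479 N (compression)
  F[4-6] = +852.1723 N (tension)
  F[5-6] = -3922.5032 N (compression)
  Rx@0 = +1139.4100 N
  Ry@0 = +4051.4137 N
  Ry@6 = +3828.8163 N

-1495.191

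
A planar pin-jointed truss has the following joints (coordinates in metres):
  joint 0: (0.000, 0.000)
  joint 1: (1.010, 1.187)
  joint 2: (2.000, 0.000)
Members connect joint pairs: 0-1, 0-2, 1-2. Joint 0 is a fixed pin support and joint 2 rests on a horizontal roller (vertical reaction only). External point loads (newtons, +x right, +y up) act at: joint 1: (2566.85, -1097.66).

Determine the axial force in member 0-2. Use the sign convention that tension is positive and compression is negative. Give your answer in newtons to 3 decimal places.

N=3 nodes, M=3 members, R=3 reactions → 2N=6, M+R=6
member 0 (0-1): L=1.5585, (cx,cy)=(0.6480,0.7616)
member 1 (0-2): L=2.0000, (cx,cy)=(1.0000,0.0000)
member 2 (1-2): L=1.5457, (cx,cy)=(0.6405,-0.7680)
solve A·x = −loads:
  F[0-1] = +1286.8633 N (tension)
  F[0-2] = +1732.9118 N (tension)
  F[1-2] = -2705.5503 N (compression)
  Rx@0 = -2566.8500 N
  Ry@0 = -980.0838 N
  Ry@2 = +2077.7438 N

1732.912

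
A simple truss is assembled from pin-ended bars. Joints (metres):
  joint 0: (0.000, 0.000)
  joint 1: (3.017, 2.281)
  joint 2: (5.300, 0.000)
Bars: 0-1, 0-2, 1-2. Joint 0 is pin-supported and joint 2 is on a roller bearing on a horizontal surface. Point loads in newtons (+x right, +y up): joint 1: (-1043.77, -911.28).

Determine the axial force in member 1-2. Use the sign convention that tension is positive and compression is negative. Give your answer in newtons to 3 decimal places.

-98.369

N=3 nodes, M=3 members, R=3 reactions → 2N=6, M+R=6
member 0 (0-1): L=3.7822, (cx,cy)=(0.7977,0.6031)
member 1 (0-2): L=5.3000, (cx,cy)=(1.0000,0.0000)
member 2 (1-2): L=3.2272, (cx,cy)=(0.7074,-0.7068)
solve A·x = −loads:
  F[0-1] = -1395.7485 N (compression)
  F[0-2] = +69.5878 N (tension)
  F[1-2] = -98.3690 N (compression)
  Rx@0 = +1043.7700 N
  Ry@0 = +841.7531 N
  Ry@2 = +69.5269 N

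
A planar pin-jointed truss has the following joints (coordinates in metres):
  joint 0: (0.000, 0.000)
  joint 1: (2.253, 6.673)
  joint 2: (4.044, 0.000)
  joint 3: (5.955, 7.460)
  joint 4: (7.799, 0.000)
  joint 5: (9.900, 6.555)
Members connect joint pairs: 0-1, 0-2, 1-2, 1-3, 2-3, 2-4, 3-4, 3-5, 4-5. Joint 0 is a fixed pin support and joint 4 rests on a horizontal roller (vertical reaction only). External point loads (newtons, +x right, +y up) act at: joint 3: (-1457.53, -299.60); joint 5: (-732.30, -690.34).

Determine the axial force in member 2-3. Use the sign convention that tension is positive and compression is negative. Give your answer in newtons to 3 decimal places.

N=6 nodes, M=9 members, R=3 reactions → 2N=12, M+R=12
member 0 (0-1): L=7.0431, (cx,cy)=(0.3199,0.9475)
member 1 (0-2): L=4.0440, (cx,cy)=(1.0000,0.0000)
member 2 (1-2): L=6.9092, (cx,cy)=(0.2592,-0.9658)
member 3 (1-3): L=3.7847, (cx,cy)=(0.9781,0.2079)
member 4 (2-3): L=7.7009, (cx,cy)=(0.2482,0.9687)
member 5 (2-4): L=3.7550, (cx,cy)=(1.0000,0.0000)
member 6 (3-4): L=7.6845, (cx,cy)=(0.2400,-0.9708)
member 7 (3-5): L=4.0475, (cx,cy)=(0.9747,-0.2236)
member 8 (4-5): L=6.8835, (cx,cy)=(0.3052,0.9523)
solve A·x = −loads:
  F[0-1] = -1999.6011 N (compression)
  F[0-2] = -1550.1804 N (compression)
  F[1-2] = +1722.5068 N (tension)
  F[1-3] = -1110.4316 N (compression)
  F[2-3] = -1717.3456 N (compression)
  F[2-4] = -677.5055 N (compression)
  F[3-4] = +1755.4259 N (tension)
  F[3-5] = -488.3966 N (compression)
  F[4-5] = -839.6092 N (compression)
  Rx@0 = +2189.8300 N
  Ry@0 = +1894.5324 N
  Ry@4 = -904.5924 N

-1717.346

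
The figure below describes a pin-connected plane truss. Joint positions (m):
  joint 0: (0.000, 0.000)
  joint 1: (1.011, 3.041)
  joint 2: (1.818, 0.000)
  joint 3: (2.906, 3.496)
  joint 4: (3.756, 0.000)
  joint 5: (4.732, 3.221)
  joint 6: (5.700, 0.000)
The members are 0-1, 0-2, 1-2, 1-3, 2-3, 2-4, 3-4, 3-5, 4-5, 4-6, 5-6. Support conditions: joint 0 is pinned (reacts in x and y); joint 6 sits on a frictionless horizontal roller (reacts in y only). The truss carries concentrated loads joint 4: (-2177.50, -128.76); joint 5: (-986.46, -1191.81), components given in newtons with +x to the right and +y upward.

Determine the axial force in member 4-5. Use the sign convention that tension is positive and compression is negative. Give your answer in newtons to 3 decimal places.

N=7 nodes, M=11 members, R=3 reactions → 2N=14, M+R=14
member 0 (0-1): L=3.2047, (cx,cy)=(0.3155,0.9489)
member 1 (0-2): L=1.8180, (cx,cy)=(1.0000,0.0000)
member 2 (1-2): L=3.1463, (cx,cy)=(0.2565,-0.9665)
member 3 (1-3): L=1.9489, (cx,cy)=(0.9724,0.2335)
member 4 (2-3): L=3.6614, (cx,cy)=(0.2972,0.9548)
member 5 (2-4): L=1.9380, (cx,cy)=(1.0000,0.0000)
member 6 (3-4): L=3.5978, (cx,cy)=(0.2363,-0.9717)
member 7 (3-5): L=1.8466, (cx,cy)=(0.9888,-0.1489)
member 8 (4-5): L=3.3656, (cx,cy)=(0.2900,0.9570)
member 9 (4-6): L=1.9440, (cx,cy)=(1.0000,0.0000)
member 10 (5-6): L=3.3633, (cx,cy)=(0.2878,-0.9577)
solve A·x = −loads:
  F[0-1] = -847.0032 N (compression)
  F[0-2] = -2896.7485 N (compression)
  F[1-2] = +719.3536 N (tension)
  F[1-3] = -464.5609 N (compression)
  F[2-3] = -728.1804 N (compression)
  F[2-4] = -2495.8552 N (compression)
  F[3-4] = +966.0891 N (tension)
  F[3-5] = -906.4536 N (compression)
  F[4-5] = -846.3489 N (compression)
  F[4-6] = +155.3191 N (tension)
  F[5-6] = -539.6554 N (compression)
  Rx@0 = +3163.9600 N
  Ry@0 = +803.7490 N
  Ry@6 = +516.8210 N

-846.349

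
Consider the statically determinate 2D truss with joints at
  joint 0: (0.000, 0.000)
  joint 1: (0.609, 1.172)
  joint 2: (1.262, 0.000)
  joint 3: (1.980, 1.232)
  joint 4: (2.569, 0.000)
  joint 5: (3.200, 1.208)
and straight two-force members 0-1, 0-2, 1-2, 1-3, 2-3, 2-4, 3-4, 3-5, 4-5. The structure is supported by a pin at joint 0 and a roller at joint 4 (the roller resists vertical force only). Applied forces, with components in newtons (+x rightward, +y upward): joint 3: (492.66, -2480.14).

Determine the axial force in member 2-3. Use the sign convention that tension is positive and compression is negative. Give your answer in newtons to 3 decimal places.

-366.993

N=6 nodes, M=9 members, R=3 reactions → 2N=12, M+R=12
member 0 (0-1): L=1.3208, (cx,cy)=(0.4611,0.8874)
member 1 (0-2): L=1.2620, (cx,cy)=(1.0000,0.0000)
member 2 (1-2): L=1.3416, (cx,cy)=(0.4867,-0.8736)
member 3 (1-3): L=1.3723, (cx,cy)=(0.9990,0.0437)
member 4 (2-3): L=1.4260, (cx,cy)=(0.5035,0.8640)
member 5 (2-4): L=1.3070, (cx,cy)=(1.0000,0.0000)
member 6 (3-4): L=1.3656, (cx,cy)=(0.4313,-0.9022)
member 7 (3-5): L=1.2202, (cx,cy)=(0.9998,-0.0197)
member 8 (4-5): L=1.3629, (cx,cy)=(0.4630,0.8864)
solve A·x = −loads:
  F[0-1] = -374.5576 N (compression)
  F[0-2] = +665.3650 N (tension)
  F[1-2] = +362.9694 N (tension)
  F[1-3] = -349.7033 N (compression)
  F[2-3] = -366.9927 N (compression)
  F[2-4] = +1026.8178 N (tension)
  F[3-4] = -2380.6077 N (compression)
  F[3-5] = -0.0000 N (compression)
  F[4-5] = +0.0000 N (tension)
  Rx@0 = -492.6600 N
  Ry@0 = +332.3649 N
  Ry@4 = +2147.7751 N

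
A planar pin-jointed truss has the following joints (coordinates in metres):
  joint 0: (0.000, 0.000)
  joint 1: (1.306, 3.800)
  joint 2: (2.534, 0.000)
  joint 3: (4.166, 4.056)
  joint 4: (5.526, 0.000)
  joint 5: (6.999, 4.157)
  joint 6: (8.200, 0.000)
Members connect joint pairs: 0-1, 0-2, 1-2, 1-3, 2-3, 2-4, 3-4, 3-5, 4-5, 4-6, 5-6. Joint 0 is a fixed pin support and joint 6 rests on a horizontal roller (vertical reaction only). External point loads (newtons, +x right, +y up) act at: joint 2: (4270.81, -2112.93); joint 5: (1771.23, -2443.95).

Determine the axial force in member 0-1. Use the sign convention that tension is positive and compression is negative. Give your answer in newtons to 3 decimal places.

N=7 nodes, M=11 members, R=3 reactions → 2N=14, M+R=14
member 0 (0-1): L=4.0182, (cx,cy)=(0.3250,0.9457)
member 1 (0-2): L=2.5340, (cx,cy)=(1.0000,0.0000)
member 2 (1-2): L=3.9935, (cx,cy)=(0.3075,-0.9515)
member 3 (1-3): L=2.8714, (cx,cy)=(0.9960,0.0892)
member 4 (2-3): L=4.3720, (cx,cy)=(0.3733,0.9277)
member 5 (2-4): L=2.9920, (cx,cy)=(1.0000,0.0000)
member 6 (3-4): L=4.2779, (cx,cy)=(0.3179,-0.9481)
member 7 (3-5): L=2.8348, (cx,cy)=(0.9994,0.0356)
member 8 (4-5): L=4.4103, (cx,cy)=(0.3340,0.9426)
member 9 (4-6): L=2.6740, (cx,cy)=(1.0000,0.0000)
member 10 (5-6): L=4.3270, (cx,cy)=(0.2776,-0.9607)
solve A·x = −loads:
  F[0-1] = -972.8239 N (compression)
  F[0-2] = +6358.2312 N (tension)
  F[1-2] = +910.7627 N (tension)
  F[1-3] = -598.6349 N (compression)
  F[2-3] = +1343.3997 N (tension)
  F[2-4] = +1866.0130 N (tension)
  F[3-4] = -1246.8582 N (compression)
  F[3-5] = +301.7978 N (tension)
  F[4-5] = +1254.1941 N (tension)
  F[4-6] = +1050.7305 N (tension)
  F[5-6] = -3785.6166 N (compression)
  Rx@0 = -6042.0400 N
  Ry@0 = +920.0051 N
  Ry@6 = +3636.8749 N

-972.824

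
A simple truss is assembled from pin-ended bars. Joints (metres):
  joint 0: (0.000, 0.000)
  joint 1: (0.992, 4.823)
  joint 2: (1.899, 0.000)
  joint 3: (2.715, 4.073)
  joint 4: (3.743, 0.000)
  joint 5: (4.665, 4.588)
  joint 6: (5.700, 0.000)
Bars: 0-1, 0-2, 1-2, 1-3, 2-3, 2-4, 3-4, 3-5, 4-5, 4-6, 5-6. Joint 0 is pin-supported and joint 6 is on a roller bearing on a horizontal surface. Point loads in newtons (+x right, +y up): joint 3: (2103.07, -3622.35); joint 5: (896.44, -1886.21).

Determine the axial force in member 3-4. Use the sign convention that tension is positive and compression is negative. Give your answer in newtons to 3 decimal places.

-4027.466

N=7 nodes, M=11 members, R=3 reactions → 2N=14, M+R=14
member 0 (0-1): L=4.9240, (cx,cy)=(0.2015,0.9795)
member 1 (0-2): L=1.8990, (cx,cy)=(1.0000,0.0000)
member 2 (1-2): L=4.9075, (cx,cy)=(0.1848,-0.9828)
member 3 (1-3): L=1.8792, (cx,cy)=(0.9169,-0.3991)
member 4 (2-3): L=4.1539, (cx,cy)=(0.1964,0.9805)
member 5 (2-4): L=1.8440, (cx,cy)=(1.0000,0.0000)
member 6 (3-4): L=4.2007, (cx,cy)=(0.2447,-0.9696)
member 7 (3-5): L=2.0169, (cx,cy)=(0.9668,0.2553)
member 8 (4-5): L=4.6797, (cx,cy)=(0.1970,0.9804)
member 9 (4-6): L=1.9570, (cx,cy)=(1.0000,0.0000)
member 10 (5-6): L=4.7033, (cx,cy)=(0.2201,-0.9755)
solve A·x = −loads:
  F[0-1] = -15.4521 N (compression)
  F[0-2] = +3002.6230 N (tension)
  F[1-2] = +18.2755 N (tension)
  F[1-3] = -7.0789 N (compression)
  F[2-3] = -18.3175 N (compression)
  F[2-4] = +3009.5990 N (tension)
  F[3-4] = -4027.4655 N (compression)
  F[3-5] = -1166.2205 N (compression)
  F[4-5] = +3983.0766 N (tension)
  F[4-6] = +1239.2534 N (tension)
  F[5-6] = -5631.4708 N (compression)
  Rx@0 = -2999.5100 N
  Ry@0 = +15.1353 N
  Ry@6 = +5493.4247 N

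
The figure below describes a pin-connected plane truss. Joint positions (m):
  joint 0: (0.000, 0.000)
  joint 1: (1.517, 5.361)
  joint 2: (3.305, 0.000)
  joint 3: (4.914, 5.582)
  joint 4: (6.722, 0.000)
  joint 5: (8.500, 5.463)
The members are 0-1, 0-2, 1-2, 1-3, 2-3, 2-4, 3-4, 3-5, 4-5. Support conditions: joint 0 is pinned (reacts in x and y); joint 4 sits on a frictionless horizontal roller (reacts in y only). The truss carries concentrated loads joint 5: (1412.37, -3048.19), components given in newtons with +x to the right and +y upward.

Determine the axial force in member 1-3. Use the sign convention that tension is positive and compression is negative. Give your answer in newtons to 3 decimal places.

1181.591

N=6 nodes, M=9 members, R=3 reactions → 2N=12, M+R=12
member 0 (0-1): L=5.5715, (cx,cy)=(0.2723,0.9622)
member 1 (0-2): L=3.3050, (cx,cy)=(1.0000,0.0000)
member 2 (1-2): L=5.6513, (cx,cy)=(0.3164,-0.9486)
member 3 (1-3): L=3.4042, (cx,cy)=(0.9979,0.0649)
member 4 (2-3): L=5.8093, (cx,cy)=(0.2770,0.9609)
member 5 (2-4): L=3.4170, (cx,cy)=(1.0000,0.0000)
member 6 (3-4): L=5.8675, (cx,cy)=(0.3081,-0.9513)
member 7 (3-5): L=3.5880, (cx,cy)=(0.9994,-0.0332)
member 8 (4-5): L=5.7451, (cx,cy)=(0.3095,0.9509)
solve A·x = −loads:
  F[0-1] = +2030.8276 N (tension)
  F[0-2] = +859.4192 N (tension)
  F[1-2] = -1979.0544 N (compression)
  F[1-3] = +1181.5906 N (tension)
  F[2-3] = +1953.8280 N (tension)
  F[2-4] = -307.8820 N (compression)
  F[3-4] = -2137.0215 N (compression)
  F[3-5] = +2380.0587 N (tension)
  F[4-5] = -3122.5546 N (compression)
  Rx@0 = -1412.3700 N
  Ry@0 = -1954.0998 N
  Ry@4 = +5002.2898 N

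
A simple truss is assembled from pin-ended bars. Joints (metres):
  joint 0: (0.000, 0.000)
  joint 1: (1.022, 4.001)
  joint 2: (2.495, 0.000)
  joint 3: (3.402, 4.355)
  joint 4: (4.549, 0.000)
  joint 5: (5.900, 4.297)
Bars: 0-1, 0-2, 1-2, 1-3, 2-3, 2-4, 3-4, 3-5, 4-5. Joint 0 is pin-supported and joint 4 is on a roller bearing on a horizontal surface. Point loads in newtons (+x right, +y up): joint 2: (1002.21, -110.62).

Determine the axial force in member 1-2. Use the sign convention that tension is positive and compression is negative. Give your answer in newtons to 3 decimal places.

48.545

N=6 nodes, M=9 members, R=3 reactions → 2N=12, M+R=12
member 0 (0-1): L=4.1295, (cx,cy)=(0.2475,0.9689)
member 1 (0-2): L=2.4950, (cx,cy)=(1.0000,0.0000)
member 2 (1-2): L=4.2635, (cx,cy)=(0.3455,-0.9384)
member 3 (1-3): L=2.4062, (cx,cy)=(0.9891,0.1471)
member 4 (2-3): L=4.4484, (cx,cy)=(0.2039,0.9790)
member 5 (2-4): L=2.0540, (cx,cy)=(1.0000,0.0000)
member 6 (3-4): L=4.5035, (cx,cy)=(0.2547,-0.9670)
member 7 (3-5): L=2.4987, (cx,cy)=(0.9997,-0.0232)
member 8 (4-5): L=4.5044, (cx,cy)=(0.2999,0.9540)
solve A·x = −loads:
  F[0-1] = -51.5518 N (compression)
  F[0-2] = +1014.9685 N (tension)
  F[1-2] = +48.5449 N (tension)
  F[1-3] = -29.8551 N (compression)
  F[2-3] = +66.4604 N (tension)
  F[2-4] = +15.9795 N (tension)
  F[3-4] = -62.7410 N (compression)
  F[3-5] = +0.0000 N (tension)
  F[4-5] = -0.0000 N (compression)
  Rx@0 = -1002.2100 N
  Ry@0 = +49.9480 N
  Ry@4 = +60.6720 N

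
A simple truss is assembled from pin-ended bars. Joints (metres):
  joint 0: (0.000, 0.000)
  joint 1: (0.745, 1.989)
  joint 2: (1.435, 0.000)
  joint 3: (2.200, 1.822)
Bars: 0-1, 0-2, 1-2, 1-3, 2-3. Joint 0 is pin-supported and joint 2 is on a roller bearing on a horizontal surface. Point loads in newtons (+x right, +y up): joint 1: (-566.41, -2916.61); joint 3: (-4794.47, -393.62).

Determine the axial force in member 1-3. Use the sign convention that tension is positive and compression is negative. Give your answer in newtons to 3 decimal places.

N=4 nodes, M=5 members, R=3 reactions → 2N=8, M+R=8
member 0 (0-1): L=2.1239, (cx,cy)=(0.3508,0.9365)
member 1 (0-2): L=1.4350, (cx,cy)=(1.0000,0.0000)
member 2 (1-2): L=2.1053, (cx,cy)=(0.3277,-0.9448)
member 3 (1-3): L=1.4646, (cx,cy)=(0.9935,-0.1140)
member 4 (2-3): L=1.9761, (cx,cy)=(0.3871,0.9220)
solve A·x = −loads:
  F[0-1] = -8612.3129 N (compression)
  F[0-2] = -2340.0059 N (compression)
  F[1-2] = +5986.0477 N (tension)
  F[1-3] = -4445.3665 N (compression)
  F[2-3] = -976.6718 N (compression)
  Rx@0 = +5360.8800 N
  Ry@0 = +8065.1257 N
  Ry@2 = -4754.8957 N

-4445.367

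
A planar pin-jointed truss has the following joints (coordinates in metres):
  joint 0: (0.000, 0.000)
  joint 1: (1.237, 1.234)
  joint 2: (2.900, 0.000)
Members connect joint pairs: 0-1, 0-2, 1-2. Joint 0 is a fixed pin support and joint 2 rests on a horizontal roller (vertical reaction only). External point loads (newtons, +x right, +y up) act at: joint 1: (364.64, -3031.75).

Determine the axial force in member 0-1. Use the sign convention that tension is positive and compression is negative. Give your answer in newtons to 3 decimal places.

-2241.977

N=3 nodes, M=3 members, R=3 reactions → 2N=6, M+R=6
member 0 (0-1): L=1.7473, (cx,cy)=(0.7080,0.7062)
member 1 (0-2): L=2.9000, (cx,cy)=(1.0000,0.0000)
member 2 (1-2): L=2.0708, (cx,cy)=(0.8031,-0.5959)
solve A·x = −loads:
  F[0-1] = -2241.9769 N (compression)
  F[0-2] = +1951.8806 N (tension)
  F[1-2] = -2430.5516 N (compression)
  Rx@0 = -364.6400 N
  Ry@0 = +1583.3912 N
  Ry@2 = +1448.3588 N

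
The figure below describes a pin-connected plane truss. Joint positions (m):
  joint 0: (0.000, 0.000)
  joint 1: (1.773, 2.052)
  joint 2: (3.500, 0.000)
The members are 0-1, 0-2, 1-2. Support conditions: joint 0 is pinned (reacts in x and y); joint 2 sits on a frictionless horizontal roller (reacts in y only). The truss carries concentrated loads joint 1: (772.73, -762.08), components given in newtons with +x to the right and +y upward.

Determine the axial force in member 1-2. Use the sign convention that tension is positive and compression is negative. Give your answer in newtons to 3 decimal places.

N=3 nodes, M=3 members, R=3 reactions → 2N=6, M+R=6
member 0 (0-1): L=2.7119, (cx,cy)=(0.6538,0.7567)
member 1 (0-2): L=3.5000, (cx,cy)=(1.0000,0.0000)
member 2 (1-2): L=2.6820, (cx,cy)=(0.6439,-0.7651)
solve A·x = −loads:
  F[0-1] = +101.7724 N (tension)
  F[0-2] = +706.1919 N (tension)
  F[1-2] = -1096.7117 N (compression)
  Rx@0 = -772.7300 N
  Ry@0 = -77.0085 N
  Ry@2 = +839.0885 N

-1096.712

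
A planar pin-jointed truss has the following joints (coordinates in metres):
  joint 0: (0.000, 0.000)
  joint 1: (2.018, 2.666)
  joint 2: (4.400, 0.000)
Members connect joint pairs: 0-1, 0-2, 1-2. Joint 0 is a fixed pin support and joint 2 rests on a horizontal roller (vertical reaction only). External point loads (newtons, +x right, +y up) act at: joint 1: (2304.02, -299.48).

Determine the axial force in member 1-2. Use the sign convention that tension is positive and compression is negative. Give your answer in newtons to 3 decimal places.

-2056.269

N=3 nodes, M=3 members, R=3 reactions → 2N=6, M+R=6
member 0 (0-1): L=3.3436, (cx,cy)=(0.6035,0.7973)
member 1 (0-2): L=4.4000, (cx,cy)=(1.0000,0.0000)
member 2 (1-2): L=3.5751, (cx,cy)=(0.6663,-0.7457)
solve A·x = −loads:
  F[0-1] = +1547.5264 N (tension)
  F[0-2] = +1370.0334 N (tension)
  F[1-2] = -2056.2692 N (compression)
  Rx@0 = -2304.0200 N
  Ry@0 = -1233.8991 N
  Ry@2 = +1533.3791 N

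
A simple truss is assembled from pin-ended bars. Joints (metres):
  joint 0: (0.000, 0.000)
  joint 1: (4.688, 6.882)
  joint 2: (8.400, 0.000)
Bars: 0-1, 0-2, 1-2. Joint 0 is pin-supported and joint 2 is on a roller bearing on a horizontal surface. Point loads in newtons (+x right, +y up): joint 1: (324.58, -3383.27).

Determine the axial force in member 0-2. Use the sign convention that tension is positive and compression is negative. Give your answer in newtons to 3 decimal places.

N=3 nodes, M=3 members, R=3 reactions → 2N=6, M+R=6
member 0 (0-1): L=8.3270, (cx,cy)=(0.5630,0.8265)
member 1 (0-2): L=8.4000, (cx,cy)=(1.0000,0.0000)
member 2 (1-2): L=7.8193, (cx,cy)=(0.4747,-0.8801)
solve A·x = −loads:
  F[0-1] = -1487.2472 N (compression)
  F[0-2] = +1161.8801 N (tension)
  F[1-2] = -2447.4799 N (compression)
  Rx@0 = -324.5800 N
  Ry@0 = +1229.1594 N
  Ry@2 = +2154.1106 N

1161.880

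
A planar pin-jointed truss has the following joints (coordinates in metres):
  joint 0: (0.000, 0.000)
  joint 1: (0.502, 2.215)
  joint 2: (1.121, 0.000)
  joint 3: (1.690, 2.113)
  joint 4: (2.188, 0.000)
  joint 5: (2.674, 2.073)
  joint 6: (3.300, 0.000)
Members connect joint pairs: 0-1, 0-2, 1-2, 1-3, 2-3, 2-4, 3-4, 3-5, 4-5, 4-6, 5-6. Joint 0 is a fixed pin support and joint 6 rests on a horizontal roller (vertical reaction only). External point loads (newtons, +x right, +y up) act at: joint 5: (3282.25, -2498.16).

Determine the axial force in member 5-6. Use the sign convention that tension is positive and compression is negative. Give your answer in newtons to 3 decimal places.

-4268.360

N=7 nodes, M=11 members, R=3 reactions → 2N=14, M+R=14
member 0 (0-1): L=2.2712, (cx,cy)=(0.2210,0.9753)
member 1 (0-2): L=1.1210, (cx,cy)=(1.0000,0.0000)
member 2 (1-2): L=2.2999, (cx,cy)=(0.2691,-0.9631)
member 3 (1-3): L=1.1924, (cx,cy)=(0.9963,-0.0855)
member 4 (2-3): L=2.1883, (cx,cy)=(0.2600,0.9656)
member 5 (2-4): L=1.0670, (cx,cy)=(1.0000,0.0000)
member 6 (3-4): L=2.1709, (cx,cy)=(0.2294,-0.9733)
member 7 (3-5): L=0.9848, (cx,cy)=(0.9992,-0.0406)
member 8 (4-5): L=2.1292, (cx,cy)=(0.2283,0.9736)
member 9 (4-6): L=1.1120, (cx,cy)=(1.0000,0.0000)
member 10 (5-6): L=2.1655, (cx,cy)=(0.2891,-0.9573)
solve A·x = −loads:
  F[0-1] = +1628.2277 N (tension)
  F[0-2] = +2922.3610 N (tension)
  F[1-2] = -1722.2039 N (compression)
  F[1-3] = +826.4428 N (tension)
  F[2-3] = +1717.7394 N (tension)
  F[2-4] = +2012.1855 N (tension)
  F[3-4] = -1700.8013 N (compression)
  F[3-5] = +1661.5974 N (tension)
  F[4-5] = +1700.3312 N (tension)
  F[4-6] = +1233.9165 N (tension)
  F[5-6] = -4268.3600 N (compression)
  Rx@0 = -3282.2500 N
  Ry@0 = -1587.9564 N
  Ry@6 = +4086.1164 N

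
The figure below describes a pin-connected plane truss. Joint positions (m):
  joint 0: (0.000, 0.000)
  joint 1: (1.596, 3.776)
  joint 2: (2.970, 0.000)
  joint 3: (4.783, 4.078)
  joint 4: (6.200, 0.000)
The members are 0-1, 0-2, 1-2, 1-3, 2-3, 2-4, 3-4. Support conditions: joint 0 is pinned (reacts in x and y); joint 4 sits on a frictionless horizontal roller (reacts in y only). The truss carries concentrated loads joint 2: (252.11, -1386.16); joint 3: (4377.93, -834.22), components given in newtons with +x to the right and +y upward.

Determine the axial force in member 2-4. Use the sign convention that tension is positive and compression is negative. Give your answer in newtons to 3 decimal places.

N=5 nodes, M=7 members, R=3 reactions → 2N=10, M+R=10
member 0 (0-1): L=4.0994, (cx,cy)=(0.3893,0.9211)
member 1 (0-2): L=2.9700, (cx,cy)=(1.0000,0.0000)
member 2 (1-2): L=4.0182, (cx,cy)=(0.3419,-0.9397)
member 3 (1-3): L=3.2013, (cx,cy)=(0.9955,0.0943)
member 4 (2-3): L=4.4629, (cx,cy)=(0.4062,0.9138)
member 5 (2-4): L=3.2300, (cx,cy)=(1.0000,0.0000)
member 6 (3-4): L=4.3172, (cx,cy)=(0.3282,-0.9446)
solve A·x = −loads:
  F[0-1] = +2135.2078 N (tension)
  F[0-2] = +3798.7574 N (tension)
  F[1-2] = -1942.1113 N (compression)
  F[1-3] = +1502.0726 N (tension)
  F[2-3] = +3514.2527 N (tension)
  F[2-4] = +1454.9177 N (tension)
  F[3-4] = -4432.6958 N (compression)
  Rx@0 = -4630.0400 N
  Ry@0 = -1966.7439 N
  Ry@4 = +4187.1239 N

1454.918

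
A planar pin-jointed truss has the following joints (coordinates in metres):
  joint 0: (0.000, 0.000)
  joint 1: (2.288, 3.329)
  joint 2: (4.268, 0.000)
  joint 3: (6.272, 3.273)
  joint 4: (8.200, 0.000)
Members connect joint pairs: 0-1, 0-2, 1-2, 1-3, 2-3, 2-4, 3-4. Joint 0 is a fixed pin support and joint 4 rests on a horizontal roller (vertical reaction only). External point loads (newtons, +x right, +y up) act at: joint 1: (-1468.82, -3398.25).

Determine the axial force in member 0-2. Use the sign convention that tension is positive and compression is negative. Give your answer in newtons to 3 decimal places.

624.924

N=5 nodes, M=7 members, R=3 reactions → 2N=10, M+R=10
member 0 (0-1): L=4.0395, (cx,cy)=(0.5664,0.8241)
member 1 (0-2): L=4.2680, (cx,cy)=(1.0000,0.0000)
member 2 (1-2): L=3.8733, (cx,cy)=(0.5112,-0.8595)
member 3 (1-3): L=3.9844, (cx,cy)=(0.9999,-0.0141)
member 4 (2-3): L=3.8378, (cx,cy)=(0.5222,0.8528)
member 5 (2-4): L=3.9320, (cx,cy)=(1.0000,0.0000)
member 6 (3-4): L=3.7986, (cx,cy)=(0.5075,-0.8616)
solve A·x = −loads:
  F[0-1] = -3696.4949 N (compression)
  F[0-2] = +624.9237 N (tension)
  F[1-2] = -402.5722 N (compression)
  F[1-3] = -419.1747 N (compression)
  F[2-3] = +405.7025 N (tension)
  F[2-4] = +207.2848 N (tension)
  F[3-4] = -408.4033 N (compression)
  Rx@0 = +1468.8200 N
  Ry@0 = +3046.3605 N
  Ry@4 = +351.8895 N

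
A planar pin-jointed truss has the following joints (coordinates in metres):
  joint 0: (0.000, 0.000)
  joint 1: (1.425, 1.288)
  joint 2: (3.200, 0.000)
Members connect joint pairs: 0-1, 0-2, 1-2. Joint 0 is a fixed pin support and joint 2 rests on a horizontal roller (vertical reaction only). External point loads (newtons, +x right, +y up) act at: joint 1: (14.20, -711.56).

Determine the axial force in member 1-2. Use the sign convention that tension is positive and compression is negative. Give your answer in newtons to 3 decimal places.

-549.259

N=3 nodes, M=3 members, R=3 reactions → 2N=6, M+R=6
member 0 (0-1): L=1.9208, (cx,cy)=(0.7419,0.6705)
member 1 (0-2): L=3.2000, (cx,cy)=(1.0000,0.0000)
member 2 (1-2): L=2.1931, (cx,cy)=(0.8094,-0.5873)
solve A·x = −loads:
  F[0-1] = -580.0921 N (compression)
  F[0-2] = +444.5521 N (tension)
  F[1-2] = -549.2593 N (compression)
  Rx@0 = -14.2000 N
  Ry@0 = +388.9779 N
  Ry@2 = +322.5821 N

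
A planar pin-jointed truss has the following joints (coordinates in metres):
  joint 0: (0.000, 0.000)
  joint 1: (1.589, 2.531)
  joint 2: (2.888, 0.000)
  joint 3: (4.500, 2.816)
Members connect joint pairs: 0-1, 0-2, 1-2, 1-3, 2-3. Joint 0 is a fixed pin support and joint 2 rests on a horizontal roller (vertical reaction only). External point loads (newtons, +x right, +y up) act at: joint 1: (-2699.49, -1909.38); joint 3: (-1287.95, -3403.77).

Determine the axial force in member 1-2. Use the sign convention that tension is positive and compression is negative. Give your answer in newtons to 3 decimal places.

N=4 nodes, M=5 members, R=3 reactions → 2N=8, M+R=8
member 0 (0-1): L=2.9885, (cx,cy)=(0.5317,0.8469)
member 1 (0-2): L=2.8880, (cx,cy)=(1.0000,0.0000)
member 2 (1-2): L=2.8449, (cx,cy)=(0.4566,-0.8897)
member 3 (1-3): L=2.9249, (cx,cy)=(0.9952,0.0974)
member 4 (2-3): L=3.2447, (cx,cy)=(0.4968,0.8679)
solve A·x = −loads:
  F[0-1] = -3046.9865 N (compression)
  F[0-2] = -2367.3197 N (compression)
  F[1-2] = +831.4298 N (tension)
  F[1-3] = +703.0768 N (tension)
  F[2-3] = -4000.9478 N (compression)
  Rx@0 = +3987.4400 N
  Ry@0 = +2580.5692 N
  Ry@2 = +2732.5808 N

831.430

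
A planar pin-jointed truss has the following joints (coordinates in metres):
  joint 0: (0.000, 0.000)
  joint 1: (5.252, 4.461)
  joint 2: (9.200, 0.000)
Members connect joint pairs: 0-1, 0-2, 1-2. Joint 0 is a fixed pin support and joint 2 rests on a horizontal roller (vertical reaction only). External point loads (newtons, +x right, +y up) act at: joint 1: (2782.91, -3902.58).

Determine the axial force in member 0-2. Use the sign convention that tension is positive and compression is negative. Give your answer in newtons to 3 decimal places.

N=3 nodes, M=3 members, R=3 reactions → 2N=6, M+R=6
member 0 (0-1): L=6.8909, (cx,cy)=(0.7622,0.6474)
member 1 (0-2): L=9.2000, (cx,cy)=(1.0000,0.0000)
member 2 (1-2): L=5.9571, (cx,cy)=(0.6627,-0.7489)
solve A·x = −loads:
  F[0-1] = -502.4987 N (compression)
  F[0-2] = +3165.8986 N (tension)
  F[1-2] = -4777.0071 N (compression)
  Rx@0 = -2782.9100 N
  Ry@0 = +325.3070 N
  Ry@2 = +3577.2730 N

3165.899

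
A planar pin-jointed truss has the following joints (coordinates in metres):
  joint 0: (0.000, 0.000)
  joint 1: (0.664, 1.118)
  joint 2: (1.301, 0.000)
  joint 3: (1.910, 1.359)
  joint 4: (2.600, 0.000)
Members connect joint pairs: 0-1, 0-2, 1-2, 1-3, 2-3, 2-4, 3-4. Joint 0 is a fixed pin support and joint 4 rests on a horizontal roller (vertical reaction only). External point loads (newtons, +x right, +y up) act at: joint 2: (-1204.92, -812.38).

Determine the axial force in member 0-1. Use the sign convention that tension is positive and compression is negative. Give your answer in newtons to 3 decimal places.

N=5 nodes, M=7 members, R=3 reactions → 2N=10, M+R=10
member 0 (0-1): L=1.3003, (cx,cy)=(0.5106,0.8598)
member 1 (0-2): L=1.3010, (cx,cy)=(1.0000,0.0000)
member 2 (1-2): L=1.2867, (cx,cy)=(0.4951,-0.8689)
member 3 (1-3): L=1.2691, (cx,cy)=(0.9818,0.1899)
member 4 (2-3): L=1.4892, (cx,cy)=(0.4089,0.9126)
member 5 (2-4): L=1.2990, (cx,cy)=(1.0000,0.0000)
member 6 (3-4): L=1.5241, (cx,cy)=(0.4527,-0.8917)
solve A·x = −loads:
  F[0-1] = -472.0651 N (compression)
  F[0-2] = -963.8621 N (compression)
  F[1-2] = +372.4303 N (tension)
  F[1-3] = -433.3145 N (compression)
  F[2-3] = +535.6228 N (tension)
  F[2-4] = +206.3920 N (tension)
  F[3-4] = -455.8968 N (compression)
  Rx@0 = +1204.9200 N
  Ry@0 = +405.8775 N
  Ry@4 = +406.5025 N

-472.065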